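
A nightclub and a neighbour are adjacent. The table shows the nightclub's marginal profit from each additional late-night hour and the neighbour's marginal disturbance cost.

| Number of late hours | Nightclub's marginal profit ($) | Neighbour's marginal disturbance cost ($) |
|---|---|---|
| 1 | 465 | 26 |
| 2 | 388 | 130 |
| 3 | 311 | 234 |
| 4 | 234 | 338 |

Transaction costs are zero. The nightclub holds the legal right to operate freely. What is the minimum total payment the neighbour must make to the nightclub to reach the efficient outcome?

$234

Left alone the nightclub would choose level 4 (marginal profit stays positive).
Efficient level: k* = 3 (marginal profit ≥ marginal disturbance cost through 3).
The neighbour must at least cover the nightclub's forgone profit from cutting 4→3: 234 = 234.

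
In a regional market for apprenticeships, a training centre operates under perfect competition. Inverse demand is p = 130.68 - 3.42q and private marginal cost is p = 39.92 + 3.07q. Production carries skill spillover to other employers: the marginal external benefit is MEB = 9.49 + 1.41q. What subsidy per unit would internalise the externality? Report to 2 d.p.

Social marginal cost = private MC − MEB = 30.43 + 1.66q.
Set SMC = demand: 30.43 + 1.66q = 130.68 - 3.42q → q* = 19.7343.
The Pigouvian subsidy equals MEB at q*: 9.49 + 1.41×19.7343 = 37.3154.

subsidy = 37.32 per unit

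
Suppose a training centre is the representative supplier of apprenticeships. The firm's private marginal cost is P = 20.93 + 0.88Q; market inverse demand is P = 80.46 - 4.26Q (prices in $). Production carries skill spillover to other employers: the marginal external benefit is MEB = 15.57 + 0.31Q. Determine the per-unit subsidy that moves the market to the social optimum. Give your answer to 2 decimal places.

Social marginal cost = private MC − MEB = 5.36 + 0.57Q.
Set SMC = demand: 5.36 + 0.57Q = 80.46 - 4.26Q → Q* = 15.5487.
The Pigouvian subsidy equals MEB at Q*: 15.57 + 0.31×15.5487 = 20.3901.

subsidy = $20.39 per unit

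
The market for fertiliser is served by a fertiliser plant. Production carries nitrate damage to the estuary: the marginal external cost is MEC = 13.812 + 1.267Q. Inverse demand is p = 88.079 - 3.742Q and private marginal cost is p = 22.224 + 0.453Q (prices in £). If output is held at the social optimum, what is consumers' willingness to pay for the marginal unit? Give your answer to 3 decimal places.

Social marginal cost = private MC + MEC = 36.036 + 1.720Q.
Set SMC = demand: 36.036 + 1.720Q = 88.079 - 3.742Q → Q* = 9.5282.
Consumer price on the demand curve at Q*: 88.079 − 3.742×9.5282 = 52.4245.

P = £52.424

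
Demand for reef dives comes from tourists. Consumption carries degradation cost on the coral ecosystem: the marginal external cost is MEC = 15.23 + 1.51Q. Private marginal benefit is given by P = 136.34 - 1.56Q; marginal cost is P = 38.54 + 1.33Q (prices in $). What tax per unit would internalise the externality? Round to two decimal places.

tax = $43.57 per unit

Social marginal benefit = demand − MEC = 121.11 - 3.07Q.
Set SMB = MC: 121.11 - 3.07Q = 38.54 + 1.33Q → Q* = 18.7659.
The Pigouvian tax equals MEC at Q*: 15.23 + 1.51×18.7659 = 43.5665.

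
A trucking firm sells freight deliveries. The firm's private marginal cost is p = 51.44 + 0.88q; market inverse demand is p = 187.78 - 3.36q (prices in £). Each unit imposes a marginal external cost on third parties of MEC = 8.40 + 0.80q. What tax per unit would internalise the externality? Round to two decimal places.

Social marginal cost = private MC + MEC = 59.84 + 1.68q.
Set SMC = demand: 59.84 + 1.68q = 187.78 - 3.36q → q* = 25.3849.
The Pigouvian tax equals MEC at q*: 8.40 + 0.80×25.3849 = 28.7079.

tax = £28.71 per unit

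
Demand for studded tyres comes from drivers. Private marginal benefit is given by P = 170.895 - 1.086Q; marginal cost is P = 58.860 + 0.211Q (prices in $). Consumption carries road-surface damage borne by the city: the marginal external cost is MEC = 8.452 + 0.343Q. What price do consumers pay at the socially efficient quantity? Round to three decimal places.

P = $102.303

Social marginal benefit = demand − MEC = 162.443 - 1.429Q.
Set SMB = MC: 162.443 - 1.429Q = 58.860 + 0.211Q → Q* = 63.1604.
Consumer price on the demand curve at Q*: 170.895 − 1.086×63.1604 = 102.3028.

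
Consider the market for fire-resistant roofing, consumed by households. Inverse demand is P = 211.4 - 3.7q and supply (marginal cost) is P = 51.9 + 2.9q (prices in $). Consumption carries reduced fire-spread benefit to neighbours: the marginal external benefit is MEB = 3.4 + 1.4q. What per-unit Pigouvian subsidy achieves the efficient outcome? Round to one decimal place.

Social marginal benefit = demand + MEB = 214.8 - 2.3q.
Set SMB = MC: 214.8 - 2.3q = 51.9 + 2.9q → q* = 31.3269.
The Pigouvian subsidy equals MEB at q*: 3.4 + 1.4×31.3269 = 47.2577.

subsidy = $47.3 per unit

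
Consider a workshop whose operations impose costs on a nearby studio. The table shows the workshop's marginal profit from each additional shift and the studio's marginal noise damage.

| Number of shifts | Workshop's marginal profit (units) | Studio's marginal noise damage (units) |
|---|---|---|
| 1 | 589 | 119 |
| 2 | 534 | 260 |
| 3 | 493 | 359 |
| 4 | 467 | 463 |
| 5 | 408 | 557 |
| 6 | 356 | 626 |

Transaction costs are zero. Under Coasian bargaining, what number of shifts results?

4

Bargaining reaches the level where marginal profit last exceeds marginal noise damage.
That holds through level 4 (467 ≥ 463) but not at 5 (408 < 557).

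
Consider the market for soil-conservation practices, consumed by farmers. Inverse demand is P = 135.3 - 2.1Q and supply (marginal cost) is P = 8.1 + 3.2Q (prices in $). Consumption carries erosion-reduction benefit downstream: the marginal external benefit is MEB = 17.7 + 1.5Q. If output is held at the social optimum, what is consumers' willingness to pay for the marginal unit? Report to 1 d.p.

P = $55.2

Social marginal benefit = demand + MEB = 153.0 - 0.6Q.
Set SMB = MC: 153.0 - 0.6Q = 8.1 + 3.2Q → Q* = 38.1316.
Consumer price on the demand curve at Q*: 135.3 − 2.1×38.1316 = 55.2236.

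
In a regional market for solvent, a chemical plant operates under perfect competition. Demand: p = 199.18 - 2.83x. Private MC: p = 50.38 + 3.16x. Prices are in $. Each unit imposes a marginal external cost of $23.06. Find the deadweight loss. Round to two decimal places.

DWL = $44.39

Market equilibrium (private): 50.38 + 3.16x = 199.18 - 2.83x → x_m = 24.8414.
Social marginal cost = private MC + MEC = 73.44 + 3.16x.
Set SMC = demand: 73.44 + 3.16x = 199.18 - 2.83x → x* = 20.9917.
The loss is the area between SMC and demand from x* to x_m; with linear curves that's a triangle of height MEC(x_m).
DWL = ½ × 3.8497 × 23.0600 = 44.3870.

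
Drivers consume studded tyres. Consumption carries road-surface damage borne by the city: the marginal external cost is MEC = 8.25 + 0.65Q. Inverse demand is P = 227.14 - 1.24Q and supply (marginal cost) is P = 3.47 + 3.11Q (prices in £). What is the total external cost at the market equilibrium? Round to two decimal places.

Market equilibrium (private): 3.47 + 3.11Q = 227.14 - 1.24Q → Q_m = 51.4184.
Total external cost = ∫₀^{Q_m} (8.25 + 0.65Q) dQ = 8.25×51.4184 + ½×0.65×51.4184² = 1283.4537.

£1283.45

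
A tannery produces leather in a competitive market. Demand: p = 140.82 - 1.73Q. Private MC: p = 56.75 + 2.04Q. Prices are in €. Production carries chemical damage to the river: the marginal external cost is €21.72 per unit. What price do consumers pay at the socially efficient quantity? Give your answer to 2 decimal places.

Social marginal cost = private MC + MEC = 78.47 + 2.04Q.
Set SMC = demand: 78.47 + 2.04Q = 140.82 - 1.73Q → Q* = 16.5385.
Consumer price on the demand curve at Q*: 140.82 − 1.73×16.5385 = 112.2084.

P = €112.21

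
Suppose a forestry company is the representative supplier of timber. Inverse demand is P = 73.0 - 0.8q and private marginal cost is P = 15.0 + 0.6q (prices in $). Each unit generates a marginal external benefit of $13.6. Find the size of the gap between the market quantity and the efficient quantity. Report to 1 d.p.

Market equilibrium (private): 15.0 + 0.6q = 73.0 - 0.8q → q_m = 41.4286.
Social marginal cost = private MC − MEB = 1.4 + 0.6q.
Set SMC = demand: 1.4 + 0.6q = 73.0 - 0.8q → q* = 51.1429.
Gap = |41.4286 − 51.1429| = 9.7143.

9.7 units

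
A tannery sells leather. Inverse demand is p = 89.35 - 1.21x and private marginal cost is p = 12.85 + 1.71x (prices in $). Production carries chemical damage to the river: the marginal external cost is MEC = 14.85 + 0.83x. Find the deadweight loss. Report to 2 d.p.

DWL = $178.56

Market equilibrium (private): 12.85 + 1.71x = 89.35 - 1.21x → x_m = 26.1986.
Social marginal cost = private MC + MEC = 27.70 + 2.54x.
Set SMC = demand: 27.70 + 2.54x = 89.35 - 1.21x → x* = 16.4400.
Between x* and x_m the wedge SMC − demand runs linearly from 0 to MEC(x_m), so the loss is a triangle.
DWL = ½ × 9.7586 × 36.5949 = 178.5575.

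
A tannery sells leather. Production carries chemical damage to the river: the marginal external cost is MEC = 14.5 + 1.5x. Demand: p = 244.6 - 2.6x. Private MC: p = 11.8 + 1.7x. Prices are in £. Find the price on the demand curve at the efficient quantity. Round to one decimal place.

P = £146.7

Social marginal cost = private MC + MEC = 26.3 + 3.2x.
Set SMC = demand: 26.3 + 3.2x = 244.6 - 2.6x → x* = 37.6379.
Consumer price on the demand curve at x*: 244.6 − 2.6×37.6379 = 146.7415.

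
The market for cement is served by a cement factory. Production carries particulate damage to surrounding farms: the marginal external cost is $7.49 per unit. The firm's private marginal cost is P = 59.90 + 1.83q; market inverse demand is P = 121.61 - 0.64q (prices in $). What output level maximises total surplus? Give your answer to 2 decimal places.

Social marginal cost = private MC + MEC = 67.39 + 1.83q.
Set SMC = demand: 67.39 + 1.83q = 121.61 - 0.64q → q* = 21.9514.

q* = 21.95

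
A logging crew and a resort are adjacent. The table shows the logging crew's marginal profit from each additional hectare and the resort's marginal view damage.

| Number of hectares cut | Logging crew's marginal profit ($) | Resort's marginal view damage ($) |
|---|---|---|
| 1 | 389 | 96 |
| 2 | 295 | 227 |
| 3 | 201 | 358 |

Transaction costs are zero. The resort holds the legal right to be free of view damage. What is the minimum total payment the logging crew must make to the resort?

Efficient level: marginal profit ≥ marginal view damage through level 2, so k* = 2.
With the resort holding the right, the logging crew must at least compensate total damage at k*: 96 + 227 = 323.

$323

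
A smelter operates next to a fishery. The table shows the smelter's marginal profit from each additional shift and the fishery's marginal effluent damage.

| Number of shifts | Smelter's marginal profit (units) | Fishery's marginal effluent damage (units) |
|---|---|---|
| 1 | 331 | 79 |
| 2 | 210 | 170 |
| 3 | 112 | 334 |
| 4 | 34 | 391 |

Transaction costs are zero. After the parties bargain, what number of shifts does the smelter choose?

Bargaining reaches the level where marginal profit last exceeds marginal effluent damage.
That holds through level 2 (210 ≥ 170) but not at 3 (112 < 334).

2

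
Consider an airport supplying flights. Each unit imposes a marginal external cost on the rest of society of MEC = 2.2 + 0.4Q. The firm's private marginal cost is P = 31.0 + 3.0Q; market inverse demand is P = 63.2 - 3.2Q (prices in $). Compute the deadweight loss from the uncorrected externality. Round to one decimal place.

Market equilibrium (private): 31.0 + 3.0Q = 63.2 - 3.2Q → Q_m = 5.1935.
Social marginal cost = private MC + MEC = 33.2 + 3.4Q.
Set SMC = demand: 33.2 + 3.4Q = 63.2 - 3.2Q → Q* = 4.5455.
The welfare-loss triangle has base |Q_m − Q*| and height MEC(Q_m) (the vertical gap between SMC and demand is zero at Q* and MEC at Q_m).
DWL = ½ × 0.6480 × 4.2774 = 1.3859.

DWL = $1.4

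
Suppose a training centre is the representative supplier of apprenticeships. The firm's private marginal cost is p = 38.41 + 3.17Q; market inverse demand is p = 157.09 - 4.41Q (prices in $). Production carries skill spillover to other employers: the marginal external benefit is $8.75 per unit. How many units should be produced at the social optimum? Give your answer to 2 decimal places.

Q* = 16.81

Social marginal cost = private MC − MEB = 29.66 + 3.17Q.
Set SMC = demand: 29.66 + 3.17Q = 157.09 - 4.41Q → Q* = 16.8113.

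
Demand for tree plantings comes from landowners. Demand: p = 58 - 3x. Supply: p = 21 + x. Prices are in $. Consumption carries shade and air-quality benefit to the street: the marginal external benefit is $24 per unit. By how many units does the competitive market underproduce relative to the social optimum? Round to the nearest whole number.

Market equilibrium (private): 21 + x = 58 - 3x → x_m = 9.2500.
Social marginal benefit = demand + MEB = 82 - 3x.
Set SMB = MC: 82 - 3x = 21 + x → x* = 15.2500.
Gap = |9.2500 − 15.2500| = 6.0000.

6 units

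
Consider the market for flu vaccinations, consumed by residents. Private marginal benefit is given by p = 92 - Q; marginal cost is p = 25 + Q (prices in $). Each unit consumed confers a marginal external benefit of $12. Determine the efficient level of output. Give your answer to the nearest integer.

Social marginal benefit = demand + MEB = 104 - Q.
Set SMB = MC: 104 - Q = 25 + Q → Q* = 39.5000.

Q* = 40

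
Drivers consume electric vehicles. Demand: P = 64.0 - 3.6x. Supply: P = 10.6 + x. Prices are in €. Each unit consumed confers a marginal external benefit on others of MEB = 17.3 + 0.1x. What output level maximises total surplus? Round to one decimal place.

x* = 15.7

Social marginal benefit = demand + MEB = 81.3 - 3.5x.
Set SMB = MC: 81.3 - 3.5x = 10.6 + x → x* = 15.7111.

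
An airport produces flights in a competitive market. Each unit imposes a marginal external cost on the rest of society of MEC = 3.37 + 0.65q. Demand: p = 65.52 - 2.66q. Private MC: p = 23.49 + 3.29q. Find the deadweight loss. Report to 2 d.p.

Market equilibrium (private): 23.49 + 3.29q = 65.52 - 2.66q → q_m = 7.0639.
Social marginal cost = private MC + MEC = 26.86 + 3.94q.
Set SMC = demand: 26.86 + 3.94q = 65.52 - 2.66q → q* = 5.8576.
The loss is the area between SMC and demand from q* to q_m; with linear curves that's a triangle of height MEC(q_m).
DWL = ½ × 1.2063 × 7.9615 = 4.8020.

DWL = 4.80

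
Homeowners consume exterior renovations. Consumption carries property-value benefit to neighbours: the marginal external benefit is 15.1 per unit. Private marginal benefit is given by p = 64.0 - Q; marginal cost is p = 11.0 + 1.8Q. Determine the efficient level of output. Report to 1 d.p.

Social marginal benefit = demand + MEB = 79.1 - Q.
Set SMB = MC: 79.1 - Q = 11.0 + 1.8Q → Q* = 24.3214.

Q* = 24.3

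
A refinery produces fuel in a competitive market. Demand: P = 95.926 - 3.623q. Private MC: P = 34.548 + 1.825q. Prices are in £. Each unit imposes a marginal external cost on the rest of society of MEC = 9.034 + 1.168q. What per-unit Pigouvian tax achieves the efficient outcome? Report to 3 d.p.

Social marginal cost = private MC + MEC = 43.582 + 2.993q.
Set SMC = demand: 43.582 + 2.993q = 95.926 - 3.623q → q* = 7.9117.
The Pigouvian tax equals MEC at q*: 9.034 + 1.168×7.9117 = 18.2749.

tax = £18.275 per unit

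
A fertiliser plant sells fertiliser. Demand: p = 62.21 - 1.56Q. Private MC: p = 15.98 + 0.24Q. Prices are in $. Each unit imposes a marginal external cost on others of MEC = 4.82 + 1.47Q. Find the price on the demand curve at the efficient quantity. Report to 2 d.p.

P = $42.45

Social marginal cost = private MC + MEC = 20.80 + 1.71Q.
Set SMC = demand: 20.80 + 1.71Q = 62.21 - 1.56Q → Q* = 12.6636.
Consumer price on the demand curve at Q*: 62.21 − 1.56×12.6636 = 42.4548.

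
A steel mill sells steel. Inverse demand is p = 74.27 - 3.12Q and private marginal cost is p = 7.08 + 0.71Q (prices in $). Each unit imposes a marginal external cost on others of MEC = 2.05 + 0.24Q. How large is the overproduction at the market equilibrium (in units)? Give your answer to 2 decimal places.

1.54 units

Market equilibrium (private): 7.08 + 0.71Q = 74.27 - 3.12Q → Q_m = 17.5431.
Social marginal cost = private MC + MEC = 9.13 + 0.95Q.
Set SMC = demand: 9.13 + 0.95Q = 74.27 - 3.12Q → Q* = 16.0049.
Gap = |17.5431 − 16.0049| = 1.5382.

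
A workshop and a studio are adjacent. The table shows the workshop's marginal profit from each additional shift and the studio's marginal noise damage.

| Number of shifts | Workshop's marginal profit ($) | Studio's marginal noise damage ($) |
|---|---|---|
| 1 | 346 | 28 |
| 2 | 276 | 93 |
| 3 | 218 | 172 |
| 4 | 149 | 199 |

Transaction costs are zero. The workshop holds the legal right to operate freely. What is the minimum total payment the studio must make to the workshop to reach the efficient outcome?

$149

Left alone the workshop would choose level 4 (marginal profit stays positive).
Efficient level: k* = 3 (marginal profit ≥ marginal noise damage through 3).
The studio must at least cover the workshop's forgone profit from cutting 4→3: 149 = 149.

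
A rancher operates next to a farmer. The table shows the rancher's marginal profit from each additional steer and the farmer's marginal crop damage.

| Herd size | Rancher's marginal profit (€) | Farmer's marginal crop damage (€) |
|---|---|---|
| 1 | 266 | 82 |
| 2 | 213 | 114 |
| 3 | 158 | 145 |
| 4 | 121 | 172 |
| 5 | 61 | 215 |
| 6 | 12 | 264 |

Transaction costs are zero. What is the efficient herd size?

3

Bargaining reaches the level where marginal profit last exceeds marginal crop damage.
That holds through level 3 (158 ≥ 145) but not at 4 (121 < 172).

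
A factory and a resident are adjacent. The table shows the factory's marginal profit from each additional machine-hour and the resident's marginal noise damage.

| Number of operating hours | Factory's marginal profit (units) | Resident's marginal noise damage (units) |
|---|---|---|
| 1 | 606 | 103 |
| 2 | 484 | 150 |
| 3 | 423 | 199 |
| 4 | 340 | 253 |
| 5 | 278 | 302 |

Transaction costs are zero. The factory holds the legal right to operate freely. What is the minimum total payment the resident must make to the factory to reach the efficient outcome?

Left alone the factory would choose level 5 (marginal profit stays positive).
Efficient level: k* = 4 (marginal profit ≥ marginal noise damage through 4).
The resident must at least cover the factory's forgone profit from cutting 5→4: 278 = 278.

278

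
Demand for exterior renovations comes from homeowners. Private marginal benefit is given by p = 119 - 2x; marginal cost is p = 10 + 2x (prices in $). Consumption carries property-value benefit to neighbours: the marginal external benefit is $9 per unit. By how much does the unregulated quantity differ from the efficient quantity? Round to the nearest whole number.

Market equilibrium (private): 10 + 2x = 119 - 2x → x_m = 27.2500.
Social marginal benefit = demand + MEB = 128 - 2x.
Set SMB = MC: 128 - 2x = 10 + 2x → x* = 29.5000.
Gap = |27.2500 − 29.5000| = 2.2500.

2 units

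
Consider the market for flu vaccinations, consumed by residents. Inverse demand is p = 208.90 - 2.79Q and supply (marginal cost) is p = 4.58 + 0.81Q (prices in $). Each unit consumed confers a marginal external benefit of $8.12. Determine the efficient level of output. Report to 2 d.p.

Q* = 59.01

Social marginal benefit = demand + MEB = 217.02 - 2.79Q.
Set SMB = MC: 217.02 - 2.79Q = 4.58 + 0.81Q → Q* = 59.0111.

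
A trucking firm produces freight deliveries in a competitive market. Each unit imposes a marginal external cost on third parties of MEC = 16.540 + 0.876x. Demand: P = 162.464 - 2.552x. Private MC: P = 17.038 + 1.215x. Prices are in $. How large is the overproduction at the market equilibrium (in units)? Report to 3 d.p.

Market equilibrium (private): 17.038 + 1.215x = 162.464 - 2.552x → x_m = 38.6053.
Social marginal cost = private MC + MEC = 33.578 + 2.091x.
Set SMC = demand: 33.578 + 2.091x = 162.464 - 2.552x → x* = 27.7592.
Gap = |38.6053 − 27.7592| = 10.8461.

10.846 units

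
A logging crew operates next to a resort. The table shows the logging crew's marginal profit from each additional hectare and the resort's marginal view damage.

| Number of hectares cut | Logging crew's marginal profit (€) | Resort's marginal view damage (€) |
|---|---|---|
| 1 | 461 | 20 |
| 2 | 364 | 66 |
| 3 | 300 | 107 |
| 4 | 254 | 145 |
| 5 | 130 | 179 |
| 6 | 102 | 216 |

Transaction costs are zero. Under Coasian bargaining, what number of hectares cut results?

4

Bargaining reaches the level where marginal profit last exceeds marginal view damage.
That holds through level 4 (254 ≥ 145) but not at 5 (130 < 179).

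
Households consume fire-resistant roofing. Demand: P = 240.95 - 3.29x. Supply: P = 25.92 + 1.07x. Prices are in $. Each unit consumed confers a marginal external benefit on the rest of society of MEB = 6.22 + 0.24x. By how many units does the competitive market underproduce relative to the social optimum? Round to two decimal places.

Market equilibrium (private): 25.92 + 1.07x = 240.95 - 3.29x → x_m = 49.3188.
Social marginal benefit = demand + MEB = 247.17 - 3.05x.
Set SMB = MC: 247.17 - 3.05x = 25.92 + 1.07x → x* = 53.7015.
Gap = |49.3188 − 53.7015| = 4.3827.

4.38 units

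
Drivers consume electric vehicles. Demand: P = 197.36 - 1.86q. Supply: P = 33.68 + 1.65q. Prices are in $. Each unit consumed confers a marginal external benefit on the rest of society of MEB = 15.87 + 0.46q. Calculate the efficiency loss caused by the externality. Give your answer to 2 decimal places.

DWL = $228.34

Market equilibrium (private): 33.68 + 1.65q = 197.36 - 1.86q → q_m = 46.6325.
Social marginal benefit = demand + MEB = 213.23 - 1.40q.
Set SMB = MC: 213.23 - 1.40q = 33.68 + 1.65q → q* = 58.8689.
Height of the DWL triangle at q_m is SMB(q_m) − MC(q_m) = MEB(q_m) = 37.3209.
DWL = ½ × 12.2364 × 37.3209 = 228.3367.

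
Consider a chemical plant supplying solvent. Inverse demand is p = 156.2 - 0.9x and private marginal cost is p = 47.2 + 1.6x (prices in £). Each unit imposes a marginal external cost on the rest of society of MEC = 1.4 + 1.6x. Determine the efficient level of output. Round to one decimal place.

Social marginal cost = private MC + MEC = 48.6 + 3.2x.
Set SMC = demand: 48.6 + 3.2x = 156.2 - 0.9x → x* = 26.2439.

x* = 26.2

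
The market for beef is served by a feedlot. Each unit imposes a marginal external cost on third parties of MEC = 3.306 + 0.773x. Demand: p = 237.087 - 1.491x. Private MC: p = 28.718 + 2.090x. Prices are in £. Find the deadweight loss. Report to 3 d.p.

DWL = £267.734

Market equilibrium (private): 28.718 + 2.090x = 237.087 - 1.491x → x_m = 58.1874.
Social marginal cost = private MC + MEC = 32.024 + 2.863x.
Set SMC = demand: 32.024 + 2.863x = 237.087 - 1.491x → x* = 47.0976.
The loss is the area between SMC and demand from x* to x_m; with linear curves that's a triangle of height MEC(x_m).
DWL = ½ × 11.0898 × 48.2848 = 267.7344.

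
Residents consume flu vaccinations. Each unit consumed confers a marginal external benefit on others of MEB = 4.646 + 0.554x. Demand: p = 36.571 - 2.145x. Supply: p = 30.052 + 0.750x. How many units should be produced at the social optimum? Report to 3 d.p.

x* = 4.769

Social marginal benefit = demand + MEB = 41.217 - 1.591x.
Set SMB = MC: 41.217 - 1.591x = 30.052 + 0.750x → x* = 4.7693.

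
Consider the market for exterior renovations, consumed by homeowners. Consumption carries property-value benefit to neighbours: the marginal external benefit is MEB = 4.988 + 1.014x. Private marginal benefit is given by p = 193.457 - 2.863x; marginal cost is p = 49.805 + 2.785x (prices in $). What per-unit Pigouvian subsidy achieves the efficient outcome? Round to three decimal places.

subsidy = $37.513 per unit

Social marginal benefit = demand + MEB = 198.445 - 1.849x.
Set SMB = MC: 198.445 - 1.849x = 49.805 + 2.785x → x* = 32.0760.
The Pigouvian subsidy equals MEB at x*: 4.988 + 1.014×32.0760 = 37.5131.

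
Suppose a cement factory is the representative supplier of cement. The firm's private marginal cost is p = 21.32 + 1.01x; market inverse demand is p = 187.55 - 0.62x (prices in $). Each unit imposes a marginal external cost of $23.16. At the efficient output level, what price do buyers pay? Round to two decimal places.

P = $133.13

Social marginal cost = private MC + MEC = 44.48 + 1.01x.
Set SMC = demand: 44.48 + 1.01x = 187.55 - 0.62x → x* = 87.7730.
Consumer price on the demand curve at x*: 187.55 − 0.62×87.7730 = 133.1307.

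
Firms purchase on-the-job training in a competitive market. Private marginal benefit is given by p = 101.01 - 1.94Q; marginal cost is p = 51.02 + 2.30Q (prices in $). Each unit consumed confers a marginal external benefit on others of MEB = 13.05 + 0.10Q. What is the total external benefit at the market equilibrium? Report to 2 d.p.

Market equilibrium (private): 51.02 + 2.30Q = 101.01 - 1.94Q → Q_m = 11.7901.
Total external benefit = ∫₀^{Q_m} (13.05 + 0.10Q) dQ = 13.05×11.7901 + ½×0.10×11.7901² = 160.8111.

$160.81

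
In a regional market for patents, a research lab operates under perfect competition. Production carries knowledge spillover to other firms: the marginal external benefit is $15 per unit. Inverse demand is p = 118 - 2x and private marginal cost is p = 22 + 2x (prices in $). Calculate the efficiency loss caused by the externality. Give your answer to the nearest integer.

DWL = $28

Market equilibrium (private): 22 + 2x = 118 - 2x → x_m = 24.0000.
Social marginal cost = private MC − MEB = 7 + 2x.
Set SMC = demand: 7 + 2x = 118 - 2x → x* = 27.7500.
Between x* and x_m the wedge demand − SMC runs linearly from 0 to MEB(x_m), so the loss is a triangle.
DWL = ½ × 3.7500 × 15.0000 = 28.1250.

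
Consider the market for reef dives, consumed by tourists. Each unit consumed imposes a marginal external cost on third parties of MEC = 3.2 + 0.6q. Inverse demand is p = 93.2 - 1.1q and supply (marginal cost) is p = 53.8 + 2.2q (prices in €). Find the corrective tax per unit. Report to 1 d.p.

tax = €8.8 per unit

Social marginal benefit = demand − MEC = 90.0 - 1.7q.
Set SMB = MC: 90.0 - 1.7q = 53.8 + 2.2q → q* = 9.2821.
The Pigouvian tax equals MEC at q*: 3.2 + 0.6×9.2821 = 8.7693.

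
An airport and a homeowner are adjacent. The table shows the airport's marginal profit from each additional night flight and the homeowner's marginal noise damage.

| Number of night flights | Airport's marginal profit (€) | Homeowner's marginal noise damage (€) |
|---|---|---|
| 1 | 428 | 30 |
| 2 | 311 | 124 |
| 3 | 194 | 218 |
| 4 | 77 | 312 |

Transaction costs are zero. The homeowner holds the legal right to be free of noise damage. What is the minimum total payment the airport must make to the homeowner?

€154

Efficient level: marginal profit ≥ marginal noise damage through level 2, so k* = 2.
With the homeowner holding the right, the airport must at least compensate total damage at k*: 30 + 124 = 154.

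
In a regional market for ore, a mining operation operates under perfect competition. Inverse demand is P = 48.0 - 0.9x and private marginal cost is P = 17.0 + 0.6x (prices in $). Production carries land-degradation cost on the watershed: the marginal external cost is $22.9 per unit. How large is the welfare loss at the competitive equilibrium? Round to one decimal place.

Market equilibrium (private): 17.0 + 0.6x = 48.0 - 0.9x → x_m = 20.6667.
Social marginal cost = private MC + MEC = 39.9 + 0.6x.
Set SMC = demand: 39.9 + 0.6x = 48.0 - 0.9x → x* = 5.4000.
Height of the DWL triangle at x_m is SMC(x_m) − demand(x_m) = MEC(x_m) = 22.9000.
DWL = ½ × 15.2667 × 22.9000 = 174.8037.

DWL = $174.8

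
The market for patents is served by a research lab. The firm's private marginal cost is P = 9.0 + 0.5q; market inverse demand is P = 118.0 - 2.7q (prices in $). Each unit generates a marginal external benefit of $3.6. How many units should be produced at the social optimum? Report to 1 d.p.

Social marginal cost = private MC − MEB = 5.4 + 0.5q.
Set SMC = demand: 5.4 + 0.5q = 118.0 - 2.7q → q* = 35.1875.

q* = 35.2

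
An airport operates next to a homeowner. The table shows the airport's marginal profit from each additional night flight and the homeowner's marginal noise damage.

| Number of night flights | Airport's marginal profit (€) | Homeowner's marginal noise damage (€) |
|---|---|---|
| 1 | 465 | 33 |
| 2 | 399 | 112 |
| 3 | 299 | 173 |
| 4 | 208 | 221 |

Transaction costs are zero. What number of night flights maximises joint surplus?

Bargaining reaches the level where marginal profit last exceeds marginal noise damage.
That holds through level 3 (299 ≥ 173) but not at 4 (208 < 221).

3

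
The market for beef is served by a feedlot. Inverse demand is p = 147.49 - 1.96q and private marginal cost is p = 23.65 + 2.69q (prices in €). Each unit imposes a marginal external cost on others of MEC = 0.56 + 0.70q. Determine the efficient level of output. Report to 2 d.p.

q* = 23.04

Social marginal cost = private MC + MEC = 24.21 + 3.39q.
Set SMC = demand: 24.21 + 3.39q = 147.49 - 1.96q → q* = 23.0430.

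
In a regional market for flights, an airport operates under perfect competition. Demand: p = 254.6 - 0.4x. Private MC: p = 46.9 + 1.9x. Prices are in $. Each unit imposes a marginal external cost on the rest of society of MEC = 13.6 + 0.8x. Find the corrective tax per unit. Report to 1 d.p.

tax = $63.7 per unit

Social marginal cost = private MC + MEC = 60.5 + 2.7x.
Set SMC = demand: 60.5 + 2.7x = 254.6 - 0.4x → x* = 62.6129.
The Pigouvian tax equals MEC at x*: 13.6 + 0.8×62.6129 = 63.6903.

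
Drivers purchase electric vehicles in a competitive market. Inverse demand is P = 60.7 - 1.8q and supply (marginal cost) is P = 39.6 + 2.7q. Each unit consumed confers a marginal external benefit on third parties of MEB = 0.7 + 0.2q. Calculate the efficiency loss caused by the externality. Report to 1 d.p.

Market equilibrium (private): 39.6 + 2.7q = 60.7 - 1.8q → q_m = 4.6889.
Social marginal benefit = demand + MEB = 61.4 - 1.6q.
Set SMB = MC: 61.4 - 1.6q = 39.6 + 2.7q → q* = 5.0698.
Height of the DWL triangle at q_m is SMB(q_m) − MC(q_m) = MEB(q_m) = 1.6378.
DWL = ½ × 0.3809 × 1.6378 = 0.3119.

DWL = 0.3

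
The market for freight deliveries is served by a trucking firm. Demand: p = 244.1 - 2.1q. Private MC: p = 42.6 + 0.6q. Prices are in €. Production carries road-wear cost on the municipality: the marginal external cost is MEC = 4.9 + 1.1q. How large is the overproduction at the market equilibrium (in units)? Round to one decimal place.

Market equilibrium (private): 42.6 + 0.6q = 244.1 - 2.1q → q_m = 74.6296.
Social marginal cost = private MC + MEC = 47.5 + 1.7q.
Set SMC = demand: 47.5 + 1.7q = 244.1 - 2.1q → q* = 51.7368.
Gap = |74.6296 − 51.7368| = 22.8928.

22.9 units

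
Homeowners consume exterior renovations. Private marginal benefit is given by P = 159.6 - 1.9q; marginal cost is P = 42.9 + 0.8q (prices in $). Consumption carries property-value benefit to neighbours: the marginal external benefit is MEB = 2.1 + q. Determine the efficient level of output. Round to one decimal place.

Social marginal benefit = demand + MEB = 161.7 - 0.9q.
Set SMB = MC: 161.7 - 0.9q = 42.9 + 0.8q → q* = 69.8824.

q* = 69.9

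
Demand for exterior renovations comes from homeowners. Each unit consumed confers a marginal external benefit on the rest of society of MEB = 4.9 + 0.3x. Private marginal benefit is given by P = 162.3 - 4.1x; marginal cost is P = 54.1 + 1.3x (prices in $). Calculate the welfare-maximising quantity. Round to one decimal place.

x* = 22.2

Social marginal benefit = demand + MEB = 167.2 - 3.8x.
Set SMB = MC: 167.2 - 3.8x = 54.1 + 1.3x → x* = 22.1765.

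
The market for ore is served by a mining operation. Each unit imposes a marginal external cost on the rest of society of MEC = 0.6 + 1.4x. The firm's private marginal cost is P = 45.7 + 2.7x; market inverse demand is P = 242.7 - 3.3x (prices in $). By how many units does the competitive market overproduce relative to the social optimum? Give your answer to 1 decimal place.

6.3 units

Market equilibrium (private): 45.7 + 2.7x = 242.7 - 3.3x → x_m = 32.8333.
Social marginal cost = private MC + MEC = 46.3 + 4.1x.
Set SMC = demand: 46.3 + 4.1x = 242.7 - 3.3x → x* = 26.5405.
Gap = |32.8333 − 26.5405| = 6.2928.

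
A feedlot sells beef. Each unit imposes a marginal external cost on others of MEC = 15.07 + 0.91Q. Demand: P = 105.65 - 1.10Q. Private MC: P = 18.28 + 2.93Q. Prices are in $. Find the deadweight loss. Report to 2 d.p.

Market equilibrium (private): 18.28 + 2.93Q = 105.65 - 1.10Q → Q_m = 21.6799.
Social marginal cost = private MC + MEC = 33.35 + 3.84Q.
Set SMC = demand: 33.35 + 3.84Q = 105.65 - 1.10Q → Q* = 14.6356.
Between Q* and Q_m the wedge SMC − demand runs linearly from 0 to MEC(Q_m), so the loss is a triangle.
DWL = ½ × 7.0443 × 34.7987 = 122.5662.

DWL = $122.57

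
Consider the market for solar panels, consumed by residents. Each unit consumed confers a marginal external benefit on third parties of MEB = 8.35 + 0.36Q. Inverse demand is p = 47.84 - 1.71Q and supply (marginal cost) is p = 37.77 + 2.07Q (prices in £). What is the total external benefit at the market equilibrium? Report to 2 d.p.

Market equilibrium (private): 37.77 + 2.07Q = 47.84 - 1.71Q → Q_m = 2.6640.
Total external benefit = ∫₀^{Q_m} (8.35 + 0.36Q) dQ = 8.35×2.6640 + ½×0.36×2.6640² = 23.5218.

£23.52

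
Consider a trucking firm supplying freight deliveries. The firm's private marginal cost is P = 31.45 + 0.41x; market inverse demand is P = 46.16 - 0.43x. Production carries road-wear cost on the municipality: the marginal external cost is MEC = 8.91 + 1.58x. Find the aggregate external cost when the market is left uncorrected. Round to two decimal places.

Market equilibrium (private): 31.45 + 0.41x = 46.16 - 0.43x → x_m = 17.5119.
Total external cost = ∫₀^{x_m} (8.91 + 1.58x) dx = 8.91×17.5119 + ½×1.58×17.5119² = 398.2977.

398.30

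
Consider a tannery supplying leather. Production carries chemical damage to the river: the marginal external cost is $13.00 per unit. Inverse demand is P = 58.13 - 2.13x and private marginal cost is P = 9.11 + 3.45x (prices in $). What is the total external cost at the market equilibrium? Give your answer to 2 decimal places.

Market equilibrium (private): 9.11 + 3.45x = 58.13 - 2.13x → x_m = 8.7849.
Total external cost = MEC × x_m = 13.00 × 8.7849 = 114.2037.

$114.20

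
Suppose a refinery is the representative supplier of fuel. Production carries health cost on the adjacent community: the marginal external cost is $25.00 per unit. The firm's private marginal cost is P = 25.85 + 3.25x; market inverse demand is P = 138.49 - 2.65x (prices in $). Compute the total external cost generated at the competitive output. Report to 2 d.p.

$477.29

Market equilibrium (private): 25.85 + 3.25x = 138.49 - 2.65x → x_m = 19.0915.
Total external cost = MEC × x_m = 25.00 × 19.0915 = 477.2875.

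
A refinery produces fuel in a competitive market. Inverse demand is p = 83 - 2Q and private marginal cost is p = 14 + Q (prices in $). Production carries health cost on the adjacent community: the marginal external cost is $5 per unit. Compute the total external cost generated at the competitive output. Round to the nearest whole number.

$115

Market equilibrium (private): 14 + Q = 83 - 2Q → Q_m = 23.0000.
Total external cost = MEC × Q_m = 5 × 23.0000 = 115.0000.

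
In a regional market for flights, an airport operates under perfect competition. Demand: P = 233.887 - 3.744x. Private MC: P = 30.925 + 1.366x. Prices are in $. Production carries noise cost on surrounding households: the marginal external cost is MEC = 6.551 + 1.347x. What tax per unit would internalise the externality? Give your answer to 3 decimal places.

tax = $47.524 per unit

Social marginal cost = private MC + MEC = 37.476 + 2.713x.
Set SMC = demand: 37.476 + 2.713x = 233.887 - 3.744x → x* = 30.4183.
The Pigouvian tax equals MEC at x*: 6.551 + 1.347×30.4183 = 47.5245.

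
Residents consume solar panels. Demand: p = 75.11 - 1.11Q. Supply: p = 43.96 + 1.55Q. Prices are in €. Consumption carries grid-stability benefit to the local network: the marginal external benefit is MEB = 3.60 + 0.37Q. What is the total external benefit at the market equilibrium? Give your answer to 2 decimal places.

€67.53

Market equilibrium (private): 43.96 + 1.55Q = 75.11 - 1.11Q → Q_m = 11.7105.
Total external benefit = ∫₀^{Q_m} (3.60 + 0.37Q) dQ = 3.60×11.7105 + ½×0.37×11.7105² = 67.5279.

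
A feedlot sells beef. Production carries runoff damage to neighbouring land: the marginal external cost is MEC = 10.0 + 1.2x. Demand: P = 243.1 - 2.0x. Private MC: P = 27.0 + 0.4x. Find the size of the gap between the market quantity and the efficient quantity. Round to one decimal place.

32.8 units

Market equilibrium (private): 27.0 + 0.4x = 243.1 - 2.0x → x_m = 90.0417.
Social marginal cost = private MC + MEC = 37.0 + 1.6x.
Set SMC = demand: 37.0 + 1.6x = 243.1 - 2.0x → x* = 57.2500.
Gap = |90.0417 − 57.2500| = 32.7917.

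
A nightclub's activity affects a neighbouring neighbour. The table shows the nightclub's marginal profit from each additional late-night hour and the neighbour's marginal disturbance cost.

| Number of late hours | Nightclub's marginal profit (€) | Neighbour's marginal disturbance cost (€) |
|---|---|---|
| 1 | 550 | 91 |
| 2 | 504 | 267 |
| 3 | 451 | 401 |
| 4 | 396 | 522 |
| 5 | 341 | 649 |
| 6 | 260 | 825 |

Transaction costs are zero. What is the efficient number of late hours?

3

Bargaining reaches the level where marginal profit last exceeds marginal disturbance cost.
That holds through level 3 (451 ≥ 401) but not at 4 (396 < 522).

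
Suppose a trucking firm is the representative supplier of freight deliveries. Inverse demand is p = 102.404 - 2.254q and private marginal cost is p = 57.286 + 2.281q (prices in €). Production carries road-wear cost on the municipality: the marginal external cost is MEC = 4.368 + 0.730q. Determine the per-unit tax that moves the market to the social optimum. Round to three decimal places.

Social marginal cost = private MC + MEC = 61.654 + 3.011q.
Set SMC = demand: 61.654 + 3.011q = 102.404 - 2.254q → q* = 7.7398.
The Pigouvian tax equals MEC at q*: 4.368 + 0.730×7.7398 = 10.0181.

tax = €10.018 per unit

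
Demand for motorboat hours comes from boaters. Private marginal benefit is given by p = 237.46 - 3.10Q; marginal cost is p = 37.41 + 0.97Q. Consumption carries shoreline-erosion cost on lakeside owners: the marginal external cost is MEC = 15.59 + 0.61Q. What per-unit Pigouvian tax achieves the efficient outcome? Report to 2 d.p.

tax = 39.63 per unit

Social marginal benefit = demand − MEC = 221.87 - 3.71Q.
Set SMB = MC: 221.87 - 3.71Q = 37.41 + 0.97Q → Q* = 39.4145.
The Pigouvian tax equals MEC at Q*: 15.59 + 0.61×39.4145 = 39.6328.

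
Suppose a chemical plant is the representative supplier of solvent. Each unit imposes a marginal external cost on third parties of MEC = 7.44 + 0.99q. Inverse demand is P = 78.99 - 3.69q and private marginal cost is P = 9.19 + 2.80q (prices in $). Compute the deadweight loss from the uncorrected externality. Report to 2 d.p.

DWL = $21.87

Market equilibrium (private): 9.19 + 2.80q = 78.99 - 3.69q → q_m = 10.7550.
Social marginal cost = private MC + MEC = 16.63 + 3.79q.
Set SMC = demand: 16.63 + 3.79q = 78.99 - 3.69q → q* = 8.3369.
The welfare-loss triangle has base |q_m − q*| and height MEC(q_m) (the vertical gap between SMC and demand is zero at q* and MEC at q_m).
DWL = ½ × 2.4181 × 18.0875 = 21.8687.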